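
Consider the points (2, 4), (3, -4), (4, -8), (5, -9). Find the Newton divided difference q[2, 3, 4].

2

q[2,3] = (-4 - 4) / (3 - 2) = -8
q[3,4] = (-8 - (-4)) / (4 - 3) = -4
q[2,3,4] = (-4 - (-8)) / (4 - 2) = 2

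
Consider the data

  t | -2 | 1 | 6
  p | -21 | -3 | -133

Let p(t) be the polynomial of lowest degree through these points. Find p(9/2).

-73

L_0(9/2) = (7/2)·(-3/2)/[(-3)·(-8)] = -7/32
L_1(9/2) = (13/2)·(-3/2)/[(3)·(-5)] = 13/20
L_2(9/2) = (13/2)·(7/2)/[(8)·(5)] = 91/160
Sum: (-21)·(-7/32) + (-3)·(13/20) + (-133)·(91/160) = -73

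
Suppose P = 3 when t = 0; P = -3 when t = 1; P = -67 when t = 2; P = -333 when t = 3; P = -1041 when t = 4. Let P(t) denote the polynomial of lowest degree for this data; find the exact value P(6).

-5223

Evaluate each Lagrange basis at t = 6:
L_0(6) = (5)·(4)·(3)·(2)/[(-1)·(-2)·(-3)·(-4)] = 5
L_1(6) = (6)·(4)·(3)·(2)/[(1)·(-1)·(-2)·(-3)] = -24
L_2(6) = (6)·(5)·(3)·(2)/[(2)·(1)·(-1)·(-2)] = 45
L_3(6) = (6)·(5)·(4)·(2)/[(3)·(2)·(1)·(-1)] = -40
L_4(6) = (6)·(5)·(4)·(3)/[(4)·(3)·(2)·(1)] = 15
Sum: 3·(5) + (-3)·(-24) + (-67)·(45) + (-333)·(-40) + (-1041)·(15) = -5223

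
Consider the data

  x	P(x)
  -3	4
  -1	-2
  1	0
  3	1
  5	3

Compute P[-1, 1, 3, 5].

P[-1,1] = (0 - (-2)) / (1 - (-1)) = 1
P[1,3] = (1 - 0) / (3 - 1) = 1/2
P[3,5] = (3 - 1) / (5 - 3) = 1
P[-1,1,3] = (1/2 - 1) / (3 - (-1)) = -1/8
P[1,3,5] = (1 - 1/2) / (5 - 1) = 1/8
P[-1,1,3,5] = (1/8 - (-1/8)) / (5 - (-1)) = 1/24

1/24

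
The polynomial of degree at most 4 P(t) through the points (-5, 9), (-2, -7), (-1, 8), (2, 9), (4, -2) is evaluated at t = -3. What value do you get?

-1109/54

L_0(-3) = (-1)·(-2)·(-5)·(-7)/[(-3)·(-4)·(-7)·(-9)] = 5/54
L_1(-3) = (2)·(-2)·(-5)·(-7)/[(3)·(-1)·(-4)·(-6)] = 35/18
L_2(-3) = (2)·(-1)·(-5)·(-7)/[(4)·(1)·(-3)·(-5)] = -7/6
L_3(-3) = (2)·(-1)·(-2)·(-7)/[(7)·(4)·(3)·(-2)] = 1/6
L_4(-3) = (2)·(-1)·(-2)·(-5)/[(9)·(6)·(5)·(2)] = -1/27
Sum: 9·(5/54) + (-7)·(35/18) + 8·(-7/6) + 9·(1/6) + (-2)·(-1/27) = -1109/54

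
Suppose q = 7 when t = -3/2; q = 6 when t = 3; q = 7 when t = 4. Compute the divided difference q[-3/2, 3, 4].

2/9

q[-3/2,3] = (6 - 7) / (3 - (-3/2)) = -2/9
q[3,4] = (7 - 6) / (4 - 3) = 1
q[-3/2,3,4] = (1 - (-2/9)) / (4 - (-3/2)) = 2/9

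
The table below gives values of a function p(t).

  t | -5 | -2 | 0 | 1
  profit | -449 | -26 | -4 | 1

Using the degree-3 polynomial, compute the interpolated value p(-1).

Using Newton's divided-difference form:
p[-5,-2] = (-26 - (-449)) / (-2 - (-5)) = 141
p[-2,0] = (-4 - (-26)) / (0 - (-2)) = 11
p[0,1] = (1 - (-4)) / (1 - 0) = 5
p[-5,-2,0] = (11 - 141) / (0 - (-5)) = -26
p[-2,0,1] = (5 - 11) / (1 - (-2)) = -2
p[-5,-2,0,1] = (-2 - (-26)) / (1 - (-5)) = 4
p(-1) = -449 + 141·(4) + (-26)·(4)·(1) + 4·(4)·(1)·(-1) = -5

-5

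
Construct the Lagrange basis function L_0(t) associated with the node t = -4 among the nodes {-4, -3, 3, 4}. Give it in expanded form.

L_0(t) = (t + 3)(t - 3)(t - 4) / [(-1)·(-7)·(-8)]
       = (t^3 - 4t^2 - 9t + 36) / (-56)

L_0(t) = -(1/56)t^3 + (1/14)t^2 + (9/56)t - 9/14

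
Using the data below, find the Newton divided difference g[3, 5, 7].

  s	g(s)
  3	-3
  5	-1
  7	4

3/8

g[3,5] = (-1 - (-3)) / (5 - 3) = 1
g[5,7] = (4 - (-1)) / (7 - 5) = 5/2
g[3,5,7] = (5/2 - 1) / (7 - 3) = 3/8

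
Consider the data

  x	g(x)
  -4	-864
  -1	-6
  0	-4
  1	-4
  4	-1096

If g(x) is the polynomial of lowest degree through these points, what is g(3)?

Using Newton's divided-difference form:
g[-4,-1] = (-6 - (-864)) / (-1 - (-4)) = 286
g[-1,0] = (-4 - (-6)) / (0 - (-1)) = 2
g[0,1] = (-4 - (-4)) / (1 - 0) = 0
g[1,4] = (-1096 - (-4)) / (4 - 1) = -364
g[-4,-1,0] = (2 - 286) / (0 - (-4)) = -71
g[-1,0,1] = (0 - 2) / (1 - (-1)) = -1
g[0,1,4] = (-364 - 0) / (4 - 0) = -91
g[-4,-1,0,1] = (-1 - (-71)) / (1 - (-4)) = 14
g[-1,0,1,4] = (-91 - (-1)) / (4 - (-1)) = -18
g[-4,-1,0,1,4] = (-18 - 14) / (4 - (-4)) = -4
g(3) = -864 + 286·(7) + (-71)·(7)·(4) + 14·(7)·(4)·(3) + (-4)·(7)·(4)·(3)·(2) = -346

-346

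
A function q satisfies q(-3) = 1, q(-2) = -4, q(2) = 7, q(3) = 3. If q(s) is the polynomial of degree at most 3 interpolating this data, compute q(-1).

Using Newton's divided-difference form:
q[-3,-2] = (-4 - 1) / (-2 - (-3)) = -5
q[-2,2] = (7 - (-4)) / (2 - (-2)) = 11/4
q[2,3] = (3 - 7) / (3 - 2) = -4
q[-3,-2,2] = (11/4 - (-5)) / (2 - (-3)) = 31/20
q[-2,2,3] = (-4 - 11/4) / (3 - (-2)) = -27/20
q[-3,-2,2,3] = (-27/20 - 31/20) / (3 - (-3)) = -29/60
q(-1) = 1 + (-5)·(2) + (31/20)·(2)·(1) + (-29/60)·(2)·(1)·(-3) = -3

-3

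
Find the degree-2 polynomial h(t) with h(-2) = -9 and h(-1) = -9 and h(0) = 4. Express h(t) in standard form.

h(t) = (13/2)t^2 + (39/2)t + 4

Newton's divided differences:
h[-2,-1] = (-9 - (-9)) / (-1 - (-2)) = 0
h[-1,0] = (4 - (-9)) / (0 - (-1)) = 13
h[-2,-1,0] = (13 - 0) / (0 - (-2)) = 13/2
h(t) = -9 + (13/2)·(t + 2)(t + 1)
Expanding: h(t) = (13/2)t^2 + (39/2)t + 4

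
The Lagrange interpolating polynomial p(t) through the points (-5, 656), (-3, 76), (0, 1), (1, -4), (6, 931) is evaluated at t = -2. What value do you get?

11

Evaluate each Lagrange basis at t = -2:
L_0(-2) = (1)·(-2)·(-3)·(-8)/[(-2)·(-5)·(-6)·(-11)] = -4/55
L_1(-2) = (3)·(-2)·(-3)·(-8)/[(2)·(-3)·(-4)·(-9)] = 2/3
L_2(-2) = (3)·(1)·(-3)·(-8)/[(5)·(3)·(-1)·(-6)] = 4/5
L_3(-2) = (3)·(1)·(-2)·(-8)/[(6)·(4)·(1)·(-5)] = -2/5
L_4(-2) = (3)·(1)·(-2)·(-3)/[(11)·(9)·(6)·(5)] = 1/165
Sum: 656·(-4/55) + 76·(2/3) + 1·(4/5) + (-4)·(-2/5) + 931·(1/165) = 11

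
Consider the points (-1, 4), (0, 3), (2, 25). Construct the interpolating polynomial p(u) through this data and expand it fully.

L_0(u) = u(u - 2) / [3] = (1/3)u^2 - (2/3)u
L_1(u) = (u + 1)(u - 2) / [-2] = -(1/2)u^2 + (1/2)u + 1
L_2(u) = (u + 1)u / [6] = (1/6)u^2 + (1/6)u
p(u) = 4·L_0 + 3·L_1 + 25·L_2
  4·L_0(u) = (4/3)u^2 - (8/3)u
  3·L_1(u) = -(3/2)u^2 + (3/2)u + 3
  25·L_2(u) = (25/6)u^2 + (25/6)u
Adding term by term: 4u^2 + 3u + 3

p(u) = 4u^2 + 3u + 3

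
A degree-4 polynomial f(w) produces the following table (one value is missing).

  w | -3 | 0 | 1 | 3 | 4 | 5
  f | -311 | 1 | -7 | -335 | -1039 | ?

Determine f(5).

The 5 known values determine f uniquely (degree ≤ 4).
Evaluate each Lagrange basis at w = 5:
L_0(5) = (5)·(4)·(2)·(1)/[(-3)·(-4)·(-6)·(-7)] = 5/63
L_1(5) = (8)·(4)·(2)·(1)/[(3)·(-1)·(-3)·(-4)] = -16/9
L_2(5) = (8)·(5)·(2)·(1)/[(4)·(1)·(-2)·(-3)] = 10/3
L_3(5) = (8)·(5)·(4)·(1)/[(6)·(3)·(2)·(-1)] = -40/9
L_4(5) = (8)·(5)·(4)·(2)/[(7)·(4)·(3)·(1)] = 80/21
Sum: (-311)·(5/63) + 1·(-16/9) + (-7)·(10/3) + (-335)·(-40/9) + (-1039)·(80/21) = -2519

-2519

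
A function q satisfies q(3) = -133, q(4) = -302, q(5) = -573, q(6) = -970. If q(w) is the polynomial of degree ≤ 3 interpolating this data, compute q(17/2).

L_0(17/2) = (9/2)·(7/2)·(5/2)/[(-1)·(-2)·(-3)] = -105/16
L_1(17/2) = (11/2)·(7/2)·(5/2)/[(1)·(-1)·(-2)] = 385/16
L_2(17/2) = (11/2)·(9/2)·(5/2)/[(2)·(1)·(-1)] = -495/16
L_3(17/2) = (11/2)·(9/2)·(7/2)/[(3)·(2)·(1)] = 231/16
Sum: (-133)·(-105/16) + (-302)·(385/16) + (-573)·(-495/16) + (-970)·(231/16) = -10685/4

-10685/4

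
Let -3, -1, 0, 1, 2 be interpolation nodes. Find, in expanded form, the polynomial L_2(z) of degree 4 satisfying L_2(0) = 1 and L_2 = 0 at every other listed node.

L_2(z) = (z + 3)(z + 1)(z - 1)(z - 2) / [(3)·(1)·(-1)·(-2)]
       = (z^4 + z^3 - 7z^2 - z + 6) / (6)

L_2(z) = (1/6)z^4 + (1/6)z^3 - (7/6)z^2 - (1/6)z + 1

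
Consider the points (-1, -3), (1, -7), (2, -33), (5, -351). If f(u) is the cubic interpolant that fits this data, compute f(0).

-1

Using Newton's divided-difference form:
f[-1,1] = (-7 - (-3)) / (1 - (-1)) = -2
f[1,2] = (-33 - (-7)) / (2 - 1) = -26
f[2,5] = (-351 - (-33)) / (5 - 2) = -106
f[-1,1,2] = (-26 - (-2)) / (2 - (-1)) = -8
f[1,2,5] = (-106 - (-26)) / (5 - 1) = -20
f[-1,1,2,5] = (-20 - (-8)) / (5 - (-1)) = -2
f(0) = -3 + (-2)·(1) + (-8)·(1)·(-1) + (-2)·(1)·(-1)·(-2) = -1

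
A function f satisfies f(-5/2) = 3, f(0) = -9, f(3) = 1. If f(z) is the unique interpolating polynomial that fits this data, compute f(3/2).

-403/55

L_0(3/2) = (3/2)·(-3/2)/[(-5/2)·(-11/2)] = -9/55
L_1(3/2) = (4)·(-3/2)/[(5/2)·(-3)] = 4/5
L_2(3/2) = (4)·(3/2)/[(11/2)·(3)] = 4/11
Sum: 3·(-9/55) + (-9)·(4/5) + 1·(4/11) = -403/55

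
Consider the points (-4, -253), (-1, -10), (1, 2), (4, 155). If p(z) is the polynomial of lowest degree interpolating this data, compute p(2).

17

Using Newton's divided-difference form:
p[-4,-1] = (-10 - (-253)) / (-1 - (-4)) = 81
p[-1,1] = (2 - (-10)) / (1 - (-1)) = 6
p[1,4] = (155 - 2) / (4 - 1) = 51
p[-4,-1,1] = (6 - 81) / (1 - (-4)) = -15
p[-1,1,4] = (51 - 6) / (4 - (-1)) = 9
p[-4,-1,1,4] = (9 - (-15)) / (4 - (-4)) = 3
p(2) = -253 + 81·(6) + (-15)·(6)·(3) + 3·(6)·(3)·(1) = 17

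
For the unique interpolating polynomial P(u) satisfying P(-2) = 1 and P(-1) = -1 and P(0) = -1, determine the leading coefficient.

1

Build the Lagrange basis polynomials:
L_0(u) = (u + 1)u / [2] = (1/2)u^2 + (1/2)u
L_1(u) = (u + 2)u / [-1] = -u^2 - 2u
L_2(u) = (u + 2)(u + 1) / [2] = (1/2)u^2 + (3/2)u + 1
P(u) = 1·L_0 + (-1)·L_1 + (-1)·L_2
Only the coefficient of u^2 is needed; take it from each L_i and combine:
1·(1/2) + (-1)·(-1) + (-1)·(1/2) = 1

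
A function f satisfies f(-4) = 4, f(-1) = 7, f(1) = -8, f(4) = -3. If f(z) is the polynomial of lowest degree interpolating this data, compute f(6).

595/12

Evaluate each Lagrange basis at z = 6:
L_0(6) = (7)·(5)·(2)/[(-3)·(-5)·(-8)] = -7/12
L_1(6) = (10)·(5)·(2)/[(3)·(-2)·(-5)] = 10/3
L_2(6) = (10)·(7)·(2)/[(5)·(2)·(-3)] = -14/3
L_3(6) = (10)·(7)·(5)/[(8)·(5)·(3)] = 35/12
Sum: 4·(-7/12) + 7·(10/3) + (-8)·(-14/3) + (-3)·(35/12) = 595/12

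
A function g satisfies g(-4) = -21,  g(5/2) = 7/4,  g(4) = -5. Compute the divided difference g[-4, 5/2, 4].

-1

g[-4,5/2] = (7/4 - (-21)) / (5/2 - (-4)) = 7/2
g[5/2,4] = (-5 - 7/4) / (4 - 5/2) = -9/2
g[-4,5/2,4] = (-9/2 - 7/2) / (4 - (-4)) = -1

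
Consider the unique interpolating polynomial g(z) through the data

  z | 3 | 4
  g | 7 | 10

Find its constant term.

-2

Build the Lagrange basis polynomials:
L_0(z) = (z - 4) / [-1] = -z + 4
L_1(z) = (z - 3) / [1] = z - 3
g(z) = 7·L_0 + 10·L_1
Only the constant term is needed; take it from each L_i and combine:
7·(4) + 10·(-3) = -2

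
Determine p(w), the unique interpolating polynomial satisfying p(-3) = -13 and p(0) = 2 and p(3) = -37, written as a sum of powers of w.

Newton's divided differences:
p[-3,0] = (2 - (-13)) / (0 - (-3)) = 5
p[0,3] = (-37 - 2) / (3 - 0) = -13
p[-3,0,3] = (-13 - 5) / (3 - (-3)) = -3
p(w) = -13 + 5·(w + 3) + (-3)·(w + 3)w
Expanding: p(w) = -3w^2 - 4w + 2

p(w) = -3w^2 - 4w + 2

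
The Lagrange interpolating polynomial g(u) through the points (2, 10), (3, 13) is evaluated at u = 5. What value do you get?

Evaluate each Lagrange basis at u = 5:
L_0(5) = (2)/[(-1)] = -2
L_1(5) = (3)/[(1)] = 3
Sum: 10·(-2) + 13·(3) = 19

19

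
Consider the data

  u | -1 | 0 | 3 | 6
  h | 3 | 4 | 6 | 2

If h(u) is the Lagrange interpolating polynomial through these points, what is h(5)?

61/14

L_0(5) = (5)·(2)·(-1)/[(-1)·(-4)·(-7)] = 5/14
L_1(5) = (6)·(2)·(-1)/[(1)·(-3)·(-6)] = -2/3
L_2(5) = (6)·(5)·(-1)/[(4)·(3)·(-3)] = 5/6
L_3(5) = (6)·(5)·(2)/[(7)·(6)·(3)] = 10/21
Sum: 3·(5/14) + 4·(-2/3) + 6·(5/6) + 2·(10/21) = 61/14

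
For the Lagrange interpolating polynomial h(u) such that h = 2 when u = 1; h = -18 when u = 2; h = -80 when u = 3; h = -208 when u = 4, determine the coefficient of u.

L_0(u) = (u - 2)(u - 3)(u - 4) / [-6] = -(1/6)u^3 + (3/2)u^2 - (13/3)u + 4
L_1(u) = (u - 1)(u - 3)(u - 4) / [2] = (1/2)u^3 - 4u^2 + (19/2)u - 6
L_2(u) = (u - 1)(u - 2)(u - 4) / [-2] = -(1/2)u^3 + (7/2)u^2 - 7u + 4
L_3(u) = (u - 1)(u - 2)(u - 3) / [6] = (1/6)u^3 - u^2 + (11/6)u - 1
h(u) = 2·L_0 + (-18)·L_1 + (-80)·L_2 + (-208)·L_3
Only the coefficient of u is needed; take it from each L_i and combine:
2·(-13/3) + (-18)·(19/2) + (-80)·(-7) + (-208)·(11/6) = -1

-1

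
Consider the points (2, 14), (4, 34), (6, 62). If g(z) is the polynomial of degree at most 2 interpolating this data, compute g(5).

47

Evaluate each Lagrange basis at z = 5:
L_0(5) = (1)·(-1)/[(-2)·(-4)] = -1/8
L_1(5) = (3)·(-1)/[(2)·(-2)] = 3/4
L_2(5) = (3)·(1)/[(4)·(2)] = 3/8
Sum: 14·(-1/8) + 34·(3/4) + 62·(3/8) = 47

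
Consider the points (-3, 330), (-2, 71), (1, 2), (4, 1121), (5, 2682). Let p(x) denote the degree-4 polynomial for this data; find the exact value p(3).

366

L_0(3) = (5)·(2)·(-1)·(-2)/[(-1)·(-4)·(-7)·(-8)] = 5/56
L_1(3) = (6)·(2)·(-1)·(-2)/[(1)·(-3)·(-6)·(-7)] = -4/21
L_2(3) = (6)·(5)·(-1)·(-2)/[(4)·(3)·(-3)·(-4)] = 5/12
L_3(3) = (6)·(5)·(2)·(-2)/[(7)·(6)·(3)·(-1)] = 20/21
L_4(3) = (6)·(5)·(2)·(-1)/[(8)·(7)·(4)·(1)] = -15/56
Sum: 330·(5/56) + 71·(-4/21) + 2·(5/12) + 1121·(20/21) + 2682·(-15/56) = 366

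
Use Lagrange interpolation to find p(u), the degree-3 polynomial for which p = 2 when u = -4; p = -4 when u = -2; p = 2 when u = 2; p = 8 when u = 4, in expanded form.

p(u) = -(1/16)u^3 + (1/2)u^2 + (7/4)u - 3

Build the Lagrange basis polynomials:
L_0(u) = (u + 2)(u - 2)(u - 4) / [-96] = -(1/96)u^3 + (1/24)u^2 + (1/24)u - 1/6
L_1(u) = (u + 4)(u - 2)(u - 4) / [48] = (1/48)u^3 - (1/24)u^2 - (1/3)u + 2/3
L_2(u) = (u + 4)(u + 2)(u - 4) / [-48] = -(1/48)u^3 - (1/24)u^2 + (1/3)u + 2/3
L_3(u) = (u + 4)(u + 2)(u - 2) / [96] = (1/96)u^3 + (1/24)u^2 - (1/24)u - 1/6
p(u) = 2·L_0 + (-4)·L_1 + 2·L_2 + 8·L_3
  2·L_0(u) = -(1/48)u^3 + (1/12)u^2 + (1/12)u - 1/3
  (-4)·L_1(u) = -(1/12)u^3 + (1/6)u^2 + (4/3)u - 8/3
  2·L_2(u) = -(1/24)u^3 - (1/12)u^2 + (2/3)u + 4/3
  8·L_3(u) = (1/12)u^3 + (1/3)u^2 - (1/3)u - 4/3
Adding term by term: -(1/16)u^3 + (1/2)u^2 + (7/4)u - 3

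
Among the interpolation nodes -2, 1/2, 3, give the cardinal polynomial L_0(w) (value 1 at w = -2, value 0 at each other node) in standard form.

L_0(w) = (w - 1/2)(w - 3) / [(-5/2)·(-5)]
       = (w^2 - (7/2)w + 3/2) / (25/2)

L_0(w) = (2/25)w^2 - (7/25)w + 3/25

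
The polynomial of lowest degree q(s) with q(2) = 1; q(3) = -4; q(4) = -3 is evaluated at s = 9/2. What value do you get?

-1/4

Using Newton's divided-difference form:
q[2,3] = (-4 - 1) / (3 - 2) = -5
q[3,4] = (-3 - (-4)) / (4 - 3) = 1
q[2,3,4] = (1 - (-5)) / (4 - 2) = 3
q(9/2) = 1 + (-5)·(5/2) + 3·(5/2)·(3/2) = -1/4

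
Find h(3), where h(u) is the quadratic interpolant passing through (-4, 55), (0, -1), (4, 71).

41

Evaluate each Lagrange basis at u = 3:
L_0(3) = (3)·(-1)/[(-4)·(-8)] = -3/32
L_1(3) = (7)·(-1)/[(4)·(-4)] = 7/16
L_2(3) = (7)·(3)/[(8)·(4)] = 21/32
Sum: 55·(-3/32) + (-1)·(7/16) + 71·(21/32) = 41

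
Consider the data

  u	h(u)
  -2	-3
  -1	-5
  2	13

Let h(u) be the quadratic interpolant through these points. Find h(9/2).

111/2

L_0(9/2) = (11/2)·(5/2)/[(-1)·(-4)] = 55/16
L_1(9/2) = (13/2)·(5/2)/[(1)·(-3)] = -65/12
L_2(9/2) = (13/2)·(11/2)/[(4)·(3)] = 143/48
Sum: (-3)·(55/16) + (-5)·(-65/12) + 13·(143/48) = 111/2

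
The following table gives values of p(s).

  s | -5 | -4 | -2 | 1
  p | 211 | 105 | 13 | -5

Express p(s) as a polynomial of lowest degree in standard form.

p(s) = -2s^3 - 2s^2 - 2s + 1

Build the Lagrange basis polynomials:
L_0(s) = (s + 4)(s + 2)(s - 1) / [-18] = -(1/18)s^3 - (5/18)s^2 - (1/9)s + 4/9
L_1(s) = (s + 5)(s + 2)(s - 1) / [10] = (1/10)s^3 + (3/5)s^2 + (3/10)s - 1
L_2(s) = (s + 5)(s + 4)(s - 1) / [-18] = -(1/18)s^3 - (4/9)s^2 - (11/18)s + 10/9
L_3(s) = (s + 5)(s + 4)(s + 2) / [90] = (1/90)s^3 + (11/90)s^2 + (19/45)s + 4/9
p(s) = 211·L_0 + 105·L_1 + 13·L_2 + (-5)·L_3
  211·L_0(s) = -(211/18)s^3 - (1055/18)s^2 - (211/9)s + 844/9
  105·L_1(s) = (21/2)s^3 + 63s^2 + (63/2)s - 105
  13·L_2(s) = -(13/18)s^3 - (52/9)s^2 - (143/18)s + 130/9
  (-5)·L_3(s) = -(1/18)s^3 - (11/18)s^2 - (19/9)s - 20/9
Adding term by term: -2s^3 - 2s^2 - 2s + 1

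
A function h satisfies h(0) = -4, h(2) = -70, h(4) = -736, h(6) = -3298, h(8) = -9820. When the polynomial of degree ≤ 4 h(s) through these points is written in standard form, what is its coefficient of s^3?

-3

L_0(s) = (s - 2)(s - 4)(s - 6)(s - 8) / [384] = (1/384)s^4 - (5/96)s^3 + (35/96)s^2 - (25/24)s + 1
L_1(s) = s(s - 4)(s - 6)(s - 8) / [-96] = -(1/96)s^4 + (3/16)s^3 - (13/12)s^2 + 2s
L_2(s) = s(s - 2)(s - 6)(s - 8) / [64] = (1/64)s^4 - (1/4)s^3 + (19/16)s^2 - (3/2)s
L_3(s) = s(s - 2)(s - 4)(s - 8) / [-96] = -(1/96)s^4 + (7/48)s^3 - (7/12)s^2 + (2/3)s
L_4(s) = s(s - 2)(s - 4)(s - 6) / [384] = (1/384)s^4 - (1/32)s^3 + (11/96)s^2 - (1/8)s
h(s) = (-4)·L_0 + (-70)·L_1 + (-736)·L_2 + (-3298)·L_3 + (-9820)·L_4
Only the coefficient of s^3 is needed; take it from each L_i and combine:
(-4)·(-5/96) + (-70)·(3/16) + (-736)·(-1/4) + (-3298)·(7/48) + (-9820)·(-1/32) = -3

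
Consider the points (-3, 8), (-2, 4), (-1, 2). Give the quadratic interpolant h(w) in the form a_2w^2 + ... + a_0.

h(w) = w^2 + w + 2

Build the Lagrange basis polynomials:
L_0(w) = (w + 2)(w + 1) / [2] = (1/2)w^2 + (3/2)w + 1
L_1(w) = (w + 3)(w + 1) / [-1] = -w^2 - 4w - 3
L_2(w) = (w + 3)(w + 2) / [2] = (1/2)w^2 + (5/2)w + 3
h(w) = 8·L_0 + 4·L_1 + 2·L_2
  8·L_0(w) = 4w^2 + 12w + 8
  4·L_1(w) = -4w^2 - 16w - 12
  2·L_2(w) = w^2 + 5w + 6
Adding term by term: w^2 + w + 2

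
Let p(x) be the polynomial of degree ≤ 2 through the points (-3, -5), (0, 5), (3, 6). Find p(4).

L_0(4) = (4)·(1)/[(-3)·(-6)] = 2/9
L_1(4) = (7)·(1)/[(3)·(-3)] = -7/9
L_2(4) = (7)·(4)/[(6)·(3)] = 14/9
Sum: (-5)·(2/9) + 5·(-7/9) + 6·(14/9) = 13/3

13/3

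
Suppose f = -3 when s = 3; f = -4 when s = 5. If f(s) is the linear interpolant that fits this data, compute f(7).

-5

Evaluate each Lagrange basis at s = 7:
L_0(7) = (2)/[(-2)] = -1
L_1(7) = (4)/[(2)] = 2
Sum: (-3)·(-1) + (-4)·(2) = -5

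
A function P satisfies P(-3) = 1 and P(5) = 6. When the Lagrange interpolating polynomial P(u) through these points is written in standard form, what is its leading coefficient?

Build the Lagrange basis polynomials:
L_0(u) = (u - 5) / [-8] = -(1/8)u + 5/8
L_1(u) = (u + 3) / [8] = (1/8)u + 3/8
P(u) = 1·L_0 + 6·L_1
Only the coefficient of u is needed; take it from each L_i and combine:
1·(-1/8) + 6·(1/8) = 5/8

5/8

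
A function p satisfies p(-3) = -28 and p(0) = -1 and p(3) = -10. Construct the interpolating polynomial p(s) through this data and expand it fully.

p(s) = -2s^2 + 3s - 1

Build the Lagrange basis polynomials:
L_0(s) = s(s - 3) / [18] = (1/18)s^2 - (1/6)s
L_1(s) = (s + 3)(s - 3) / [-9] = -(1/9)s^2 + 1
L_2(s) = (s + 3)s / [18] = (1/18)s^2 + (1/6)s
p(s) = (-28)·L_0 + (-1)·L_1 + (-10)·L_2
  (-28)·L_0(s) = -(14/9)s^2 + (14/3)s
  (-1)·L_1(s) = (1/9)s^2 - 1
  (-10)·L_2(s) = -(5/9)s^2 - (5/3)s
Adding term by term: -2s^2 + 3s - 1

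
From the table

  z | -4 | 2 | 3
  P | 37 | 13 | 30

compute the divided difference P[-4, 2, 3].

3

P[-4,2] = (13 - 37) / (2 - (-4)) = -4
P[2,3] = (30 - 13) / (3 - 2) = 17
P[-4,2,3] = (17 - (-4)) / (3 - (-4)) = 3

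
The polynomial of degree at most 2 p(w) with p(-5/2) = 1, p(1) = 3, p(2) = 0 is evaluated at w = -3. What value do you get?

L_0(-3) = (-4)·(-5)/[(-7/2)·(-9/2)] = 80/63
L_1(-3) = (-1/2)·(-5)/[(7/2)·(-1)] = -5/7
L_2(-3) = (-1/2)·(-4)/[(9/2)·(1)] = 4/9
Sum: 1·(80/63) + 3·(-5/7) + 0 = -55/63

-55/63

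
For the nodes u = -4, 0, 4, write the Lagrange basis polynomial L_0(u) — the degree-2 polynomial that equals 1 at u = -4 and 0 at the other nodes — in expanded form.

L_0(u) = (1/32)u^2 - (1/8)u

L_0(u) = u(u - 4) / [(-4)·(-8)]
       = (u^2 - 4u) / (32)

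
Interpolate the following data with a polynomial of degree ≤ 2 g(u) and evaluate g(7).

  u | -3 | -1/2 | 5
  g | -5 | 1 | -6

Evaluate each Lagrange basis at u = 7:
L_0(7) = (15/2)·(2)/[(-5/2)·(-8)] = 3/4
L_1(7) = (10)·(2)/[(5/2)·(-11/2)] = -16/11
L_2(7) = (10)·(15/2)/[(8)·(11/2)] = 75/44
Sum: (-5)·(3/4) + 1·(-16/11) + (-6)·(75/44) = -679/44

-679/44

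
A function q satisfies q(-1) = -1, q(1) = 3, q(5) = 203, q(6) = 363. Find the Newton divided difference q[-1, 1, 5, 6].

q[-1,1] = (3 - (-1)) / (1 - (-1)) = 2
q[1,5] = (203 - 3) / (5 - 1) = 50
q[5,6] = (363 - 203) / (6 - 5) = 160
q[-1,1,5] = (50 - 2) / (5 - (-1)) = 8
q[1,5,6] = (160 - 50) / (6 - 1) = 22
q[-1,1,5,6] = (22 - 8) / (6 - (-1)) = 2

2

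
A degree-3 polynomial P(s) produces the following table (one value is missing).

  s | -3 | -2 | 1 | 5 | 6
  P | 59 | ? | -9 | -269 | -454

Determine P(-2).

The 4 known values determine P uniquely (degree ≤ 3).
Evaluate each Lagrange basis at s = -2:
L_0(-2) = (-3)·(-7)·(-8)/[(-4)·(-8)·(-9)] = 7/12
L_1(-2) = (1)·(-7)·(-8)/[(4)·(-4)·(-5)] = 7/10
L_2(-2) = (1)·(-3)·(-8)/[(8)·(4)·(-1)] = -3/4
L_3(-2) = (1)·(-3)·(-7)/[(9)·(5)·(1)] = 7/15
Sum: 59·(7/12) + (-9)·(7/10) + (-269)·(-3/4) + (-454)·(7/15) = 18

18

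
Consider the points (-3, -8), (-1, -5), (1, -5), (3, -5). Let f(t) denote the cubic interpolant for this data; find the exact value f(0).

-77/16

Evaluate each Lagrange basis at t = 0:
L_0(0) = (1)·(-1)·(-3)/[(-2)·(-4)·(-6)] = -1/16
L_1(0) = (3)·(-1)·(-3)/[(2)·(-2)·(-4)] = 9/16
L_2(0) = (3)·(1)·(-3)/[(4)·(2)·(-2)] = 9/16
L_3(0) = (3)·(1)·(-1)/[(6)·(4)·(2)] = -1/16
Sum: (-8)·(-1/16) + (-5)·(9/16) + (-5)·(9/16) + (-5)·(-1/16) = -77/16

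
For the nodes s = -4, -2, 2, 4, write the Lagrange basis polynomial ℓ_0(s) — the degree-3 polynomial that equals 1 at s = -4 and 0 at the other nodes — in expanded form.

ℓ_0(s) = (s + 2)(s - 2)(s - 4) / [(-2)·(-6)·(-8)]
       = (s^3 - 4s^2 - 4s + 16) / (-96)

ℓ_0(s) = -(1/96)s^3 + (1/24)s^2 + (1/24)s - 1/6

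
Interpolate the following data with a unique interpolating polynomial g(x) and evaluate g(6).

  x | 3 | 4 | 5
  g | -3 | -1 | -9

-27

L_0(6) = (2)·(1)/[(-1)·(-2)] = 1
L_1(6) = (3)·(1)/[(1)·(-1)] = -3
L_2(6) = (3)·(2)/[(2)·(1)] = 3
Sum: (-3)·(1) + (-1)·(-3) + (-9)·(3) = -27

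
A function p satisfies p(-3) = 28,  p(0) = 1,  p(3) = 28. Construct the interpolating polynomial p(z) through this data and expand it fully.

Build the Lagrange basis polynomials:
L_0(z) = z(z - 3) / [18] = (1/18)z^2 - (1/6)z
L_1(z) = (z + 3)(z - 3) / [-9] = -(1/9)z^2 + 1
L_2(z) = (z + 3)z / [18] = (1/18)z^2 + (1/6)z
p(z) = 28·L_0 + 1·L_1 + 28·L_2
  28·L_0(z) = (14/9)z^2 - (14/3)z
  1·L_1(z) = -(1/9)z^2 + 1
  28·L_2(z) = (14/9)z^2 + (14/3)z
Adding term by term: 3z^2 + 1

p(z) = 3z^2 + 1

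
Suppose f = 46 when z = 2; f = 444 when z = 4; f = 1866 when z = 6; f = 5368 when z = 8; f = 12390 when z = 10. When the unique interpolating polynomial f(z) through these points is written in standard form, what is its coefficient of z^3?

2

L_0(z) = (z - 4)(z - 6)(z - 8)(z - 10) / [384] = (1/384)z^4 - (7/96)z^3 + (71/96)z^2 - (77/24)z + 5
L_1(z) = (z - 2)(z - 6)(z - 8)(z - 10) / [-96] = -(1/96)z^4 + (13/48)z^3 - (59/24)z^2 + (107/12)z - 10
L_2(z) = (z - 2)(z - 4)(z - 8)(z - 10) / [64] = (1/64)z^4 - (3/8)z^3 + (49/16)z^2 - (39/4)z + 10
L_3(z) = (z - 2)(z - 4)(z - 6)(z - 10) / [-96] = -(1/96)z^4 + (11/48)z^3 - (41/24)z^2 + (61/12)z - 5
L_4(z) = (z - 2)(z - 4)(z - 6)(z - 8) / [384] = (1/384)z^4 - (5/96)z^3 + (35/96)z^2 - (25/24)z + 1
f(z) = 46·L_0 + 444·L_1 + 1866·L_2 + 5368·L_3 + 12390·L_4
Only the coefficient of z^3 is needed; take it from each L_i and combine:
46·(-7/96) + 444·(13/48) + 1866·(-3/8) + 5368·(11/48) + 12390·(-5/96) = 2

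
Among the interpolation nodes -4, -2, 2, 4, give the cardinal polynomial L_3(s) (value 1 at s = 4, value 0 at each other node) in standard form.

L_3(s) = (s + 4)(s + 2)(s - 2) / [(8)·(6)·(2)]
       = (s^3 + 4s^2 - 4s - 16) / (96)

L_3(s) = (1/96)s^3 + (1/24)s^2 - (1/24)s - 1/6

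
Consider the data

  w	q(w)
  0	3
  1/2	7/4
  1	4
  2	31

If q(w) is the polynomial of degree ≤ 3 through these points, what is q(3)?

108

Using Newton's divided-difference form:
q[0,1/2] = (7/4 - 3) / (1/2 - 0) = -5/2
q[1/2,1] = (4 - 7/4) / (1 - 1/2) = 9/2
q[1,2] = (31 - 4) / (2 - 1) = 27
q[0,1/2,1] = (9/2 - (-5/2)) / (1 - 0) = 7
q[1/2,1,2] = (27 - 9/2) / (2 - 1/2) = 15
q[0,1/2,1,2] = (15 - 7) / (2 - 0) = 4
q(3) = 3 + (-5/2)·(3) + 7·(3)·(5/2) + 4·(3)·(5/2)·(2) = 108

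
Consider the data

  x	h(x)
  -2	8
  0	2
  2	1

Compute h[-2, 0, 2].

5/8

h[-2,0] = (2 - 8) / (0 - (-2)) = -3
h[0,2] = (1 - 2) / (2 - 0) = -1/2
h[-2,0,2] = (-1/2 - (-3)) / (2 - (-2)) = 5/8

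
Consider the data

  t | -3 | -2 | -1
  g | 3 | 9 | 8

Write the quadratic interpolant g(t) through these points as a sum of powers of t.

g(t) = -(7/2)t^2 - (23/2)t

Build the Lagrange basis polynomials:
L_0(t) = (t + 2)(t + 1) / [2] = (1/2)t^2 + (3/2)t + 1
L_1(t) = (t + 3)(t + 1) / [-1] = -t^2 - 4t - 3
L_2(t) = (t + 3)(t + 2) / [2] = (1/2)t^2 + (5/2)t + 3
g(t) = 3·L_0 + 9·L_1 + 8·L_2
  3·L_0(t) = (3/2)t^2 + (9/2)t + 3
  9·L_1(t) = -9t^2 - 36t - 27
  8·L_2(t) = 4t^2 + 20t + 24
Adding term by term: -(7/2)t^2 - (23/2)t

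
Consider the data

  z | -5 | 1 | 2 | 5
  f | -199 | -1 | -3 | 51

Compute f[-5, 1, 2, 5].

1

f[-5,1] = (-1 - (-199)) / (1 - (-5)) = 33
f[1,2] = (-3 - (-1)) / (2 - 1) = -2
f[2,5] = (51 - (-3)) / (5 - 2) = 18
f[-5,1,2] = (-2 - 33) / (2 - (-5)) = -5
f[1,2,5] = (18 - (-2)) / (5 - 1) = 5
f[-5,1,2,5] = (5 - (-5)) / (5 - (-5)) = 1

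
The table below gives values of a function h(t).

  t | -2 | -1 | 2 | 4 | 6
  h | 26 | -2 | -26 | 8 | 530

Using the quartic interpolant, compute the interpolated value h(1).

Evaluate each Lagrange basis at t = 1:
L_0(1) = (2)·(-1)·(-3)·(-5)/[(-1)·(-4)·(-6)·(-8)] = -5/32
L_1(1) = (3)·(-1)·(-3)·(-5)/[(1)·(-3)·(-5)·(-7)] = 3/7
L_2(1) = (3)·(2)·(-3)·(-5)/[(4)·(3)·(-2)·(-4)] = 15/16
L_3(1) = (3)·(2)·(-1)·(-5)/[(6)·(5)·(2)·(-2)] = -1/4
L_4(1) = (3)·(2)·(-1)·(-3)/[(8)·(7)·(4)·(2)] = 9/224
Sum: 26·(-5/32) + (-2)·(3/7) + (-26)·(15/16) + 8·(-1/4) + 530·(9/224) = -10

-10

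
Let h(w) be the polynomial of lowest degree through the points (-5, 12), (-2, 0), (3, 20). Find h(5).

Evaluate each Lagrange basis at w = 5:
L_0(5) = (7)·(2)/[(-3)·(-8)] = 7/12
L_1(5) = (10)·(2)/[(3)·(-5)] = -4/3
L_2(5) = (10)·(7)/[(8)·(5)] = 7/4
Sum: 12·(7/12) + 0 + 20·(7/4) = 42

42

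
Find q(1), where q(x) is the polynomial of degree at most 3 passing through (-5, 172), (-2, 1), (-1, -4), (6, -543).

Using Newton's divided-difference form:
q[-5,-2] = (1 - 172) / (-2 - (-5)) = -57
q[-2,-1] = (-4 - 1) / (-1 - (-2)) = -5
q[-1,6] = (-543 - (-4)) / (6 - (-1)) = -77
q[-5,-2,-1] = (-5 - (-57)) / (-1 - (-5)) = 13
q[-2,-1,6] = (-77 - (-5)) / (6 - (-2)) = -9
q[-5,-2,-1,6] = (-9 - 13) / (6 - (-5)) = -2
q(1) = 172 + (-57)·(6) + 13·(6)·(3) + (-2)·(6)·(3)·(2) = -8

-8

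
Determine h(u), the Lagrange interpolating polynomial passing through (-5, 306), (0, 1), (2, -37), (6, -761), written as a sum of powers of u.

Build the Lagrange basis polynomials:
L_0(u) = u(u - 2)(u - 6) / [-385] = -(1/385)u^3 + (8/385)u^2 - (12/385)u
L_1(u) = (u + 5)(u - 2)(u - 6) / [60] = (1/60)u^3 - (1/20)u^2 - (7/15)u + 1
L_2(u) = (u + 5)u(u - 6) / [-56] = -(1/56)u^3 + (1/56)u^2 + (15/28)u
L_3(u) = (u + 5)u(u - 2) / [264] = (1/264)u^3 + (1/88)u^2 - (5/132)u
h(u) = 306·L_0 + 1·L_1 + (-37)·L_2 + (-761)·L_3
  306·L_0(u) = -(306/385)u^3 + (2448/385)u^2 - (3672/385)u
  1·L_1(u) = (1/60)u^3 - (1/20)u^2 - (7/15)u + 1
  (-37)·L_2(u) = (37/56)u^3 - (37/56)u^2 - (555/28)u
  (-761)·L_3(u) = -(761/264)u^3 - (761/88)u^2 + (3805/132)u
Adding term by term: -3u^3 - 3u^2 - u + 1

h(u) = -3u^3 - 3u^2 - u + 1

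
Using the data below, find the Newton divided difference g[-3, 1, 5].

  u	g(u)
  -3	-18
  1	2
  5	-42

-2

g[-3,1] = (2 - (-18)) / (1 - (-3)) = 5
g[1,5] = (-42 - 2) / (5 - 1) = -11
g[-3,1,5] = (-11 - 5) / (5 - (-3)) = -2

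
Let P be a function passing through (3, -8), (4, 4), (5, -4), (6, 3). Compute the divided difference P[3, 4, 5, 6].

35/6

P[3,4] = (4 - (-8)) / (4 - 3) = 12
P[4,5] = (-4 - 4) / (5 - 4) = -8
P[5,6] = (3 - (-4)) / (6 - 5) = 7
P[3,4,5] = (-8 - 12) / (5 - 3) = -10
P[4,5,6] = (7 - (-8)) / (6 - 4) = 15/2
P[3,4,5,6] = (15/2 - (-10)) / (6 - 3) = 35/6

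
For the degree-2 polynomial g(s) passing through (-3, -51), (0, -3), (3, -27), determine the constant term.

Build the Lagrange basis polynomials:
L_0(s) = s(s - 3) / [18] = (1/18)s^2 - (1/6)s
L_1(s) = (s + 3)(s - 3) / [-9] = -(1/9)s^2 + 1
L_2(s) = (s + 3)s / [18] = (1/18)s^2 + (1/6)s
g(s) = (-51)·L_0 + (-3)·L_1 + (-27)·L_2
Only the constant term is needed; take it from each L_i and combine:
(-51)·(0) + (-3)·(1) + (-27)·(0) = -3

-3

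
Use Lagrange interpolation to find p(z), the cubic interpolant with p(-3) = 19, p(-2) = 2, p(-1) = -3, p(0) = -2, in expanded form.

Build the Lagrange basis polynomials:
L_0(z) = (z + 2)(z + 1)z / [-6] = -(1/6)z^3 - (1/2)z^2 - (1/3)z
L_1(z) = (z + 3)(z + 1)z / [2] = (1/2)z^3 + 2z^2 + (3/2)z
L_2(z) = (z + 3)(z + 2)z / [-2] = -(1/2)z^3 - (5/2)z^2 - 3z
L_3(z) = (z + 3)(z + 2)(z + 1) / [6] = (1/6)z^3 + z^2 + (11/6)z + 1
p(z) = 19·L_0 + 2·L_1 + (-3)·L_2 + (-2)·L_3
  19·L_0(z) = -(19/6)z^3 - (19/2)z^2 - (19/3)z
  2·L_1(z) = z^3 + 4z^2 + 3z
  (-3)·L_2(z) = (3/2)z^3 + (15/2)z^2 + 9z
  (-2)·L_3(z) = -(1/3)z^3 - 2z^2 - (11/3)z - 2
Adding term by term: -z^3 + 2z - 2

p(z) = -z^3 + 2z - 2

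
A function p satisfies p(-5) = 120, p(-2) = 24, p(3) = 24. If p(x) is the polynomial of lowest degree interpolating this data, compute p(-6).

168

L_0(-6) = (-4)·(-9)/[(-3)·(-8)] = 3/2
L_1(-6) = (-1)·(-9)/[(3)·(-5)] = -3/5
L_2(-6) = (-1)·(-4)/[(8)·(5)] = 1/10
Sum: 120·(3/2) + 24·(-3/5) + 24·(1/10) = 168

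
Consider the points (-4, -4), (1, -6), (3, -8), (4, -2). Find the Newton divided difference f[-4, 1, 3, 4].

127/420

f[-4,1] = (-6 - (-4)) / (1 - (-4)) = -2/5
f[1,3] = (-8 - (-6)) / (3 - 1) = -1
f[3,4] = (-2 - (-8)) / (4 - 3) = 6
f[-4,1,3] = (-1 - (-2/5)) / (3 - (-4)) = -3/35
f[1,3,4] = (6 - (-1)) / (4 - 1) = 7/3
f[-4,1,3,4] = (7/3 - (-3/35)) / (4 - (-4)) = 127/420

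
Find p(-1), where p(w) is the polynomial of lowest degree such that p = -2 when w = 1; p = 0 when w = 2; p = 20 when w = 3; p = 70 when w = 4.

L_0(-1) = (-3)·(-4)·(-5)/[(-1)·(-2)·(-3)] = 10
L_1(-1) = (-2)·(-4)·(-5)/[(1)·(-1)·(-2)] = -20
L_2(-1) = (-2)·(-3)·(-5)/[(2)·(1)·(-1)] = 15
L_3(-1) = (-2)·(-3)·(-4)/[(3)·(2)·(1)] = -4
Sum: (-2)·(10) + 0 + 20·(15) + 70·(-4) = 0

0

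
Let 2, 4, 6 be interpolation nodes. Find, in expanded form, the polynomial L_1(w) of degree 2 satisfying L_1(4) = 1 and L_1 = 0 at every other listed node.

L_1(w) = -(1/4)w^2 + 2w - 3

L_1(w) = (w - 2)(w - 6) / [(2)·(-2)]
       = (w^2 - 8w + 12) / (-4)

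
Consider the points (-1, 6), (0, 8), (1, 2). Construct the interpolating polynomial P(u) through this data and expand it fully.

P(u) = -4u^2 - 2u + 8

L_0(u) = u(u - 1) / [2] = (1/2)u^2 - (1/2)u
L_1(u) = (u + 1)(u - 1) / [-1] = -u^2 + 1
L_2(u) = (u + 1)u / [2] = (1/2)u^2 + (1/2)u
P(u) = 6·L_0 + 8·L_1 + 2·L_2
  6·L_0(u) = 3u^2 - 3u
  8·L_1(u) = -8u^2 + 8
  2·L_2(u) = u^2 + u
Adding term by term: -4u^2 - 2u + 8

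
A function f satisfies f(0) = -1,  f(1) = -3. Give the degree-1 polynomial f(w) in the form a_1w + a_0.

f(w) = -2w - 1

Build the Lagrange basis polynomials:
L_0(w) = (w - 1) / [-1] = -w + 1
L_1(w) = w / [1] = w
f(w) = (-1)·L_0 + (-3)·L_1
  (-1)·L_0(w) = w - 1
  (-3)·L_1(w) = -3w
Adding term by term: -2w - 1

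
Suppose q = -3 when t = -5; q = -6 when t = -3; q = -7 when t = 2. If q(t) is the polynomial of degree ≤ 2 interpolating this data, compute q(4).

-24/5

Evaluate each Lagrange basis at t = 4:
L_0(4) = (7)·(2)/[(-2)·(-7)] = 1
L_1(4) = (9)·(2)/[(2)·(-5)] = -9/5
L_2(4) = (9)·(7)/[(7)·(5)] = 9/5
Sum: (-3)·(1) + (-6)·(-9/5) + (-7)·(9/5) = -24/5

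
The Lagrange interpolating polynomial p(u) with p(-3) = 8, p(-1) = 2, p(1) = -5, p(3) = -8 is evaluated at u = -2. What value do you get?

Evaluate each Lagrange basis at u = -2:
L_0(-2) = (-1)·(-3)·(-5)/[(-2)·(-4)·(-6)] = 5/16
L_1(-2) = (1)·(-3)·(-5)/[(2)·(-2)·(-4)] = 15/16
L_2(-2) = (1)·(-1)·(-5)/[(4)·(2)·(-2)] = -5/16
L_3(-2) = (1)·(-1)·(-3)/[(6)·(4)·(2)] = 1/16
Sum: 8·(5/16) + 2·(15/16) + (-5)·(-5/16) + (-8)·(1/16) = 87/16

87/16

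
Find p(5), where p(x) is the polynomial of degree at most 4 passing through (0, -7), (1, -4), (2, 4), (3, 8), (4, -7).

-62

L_0(5) = (4)·(3)·(2)·(1)/[(-1)·(-2)·(-3)·(-4)] = 1
L_1(5) = (5)·(3)·(2)·(1)/[(1)·(-1)·(-2)·(-3)] = -5
L_2(5) = (5)·(4)·(2)·(1)/[(2)·(1)·(-1)·(-2)] = 10
L_3(5) = (5)·(4)·(3)·(1)/[(3)·(2)·(1)·(-1)] = -10
L_4(5) = (5)·(4)·(3)·(2)/[(4)·(3)·(2)·(1)] = 5
Sum: (-7)·(1) + (-4)·(-5) + 4·(10) + 8·(-10) + (-7)·(5) = -62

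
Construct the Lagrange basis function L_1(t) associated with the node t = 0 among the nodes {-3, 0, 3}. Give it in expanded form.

L_1(t) = -(1/9)t^2 + 1

L_1(t) = (t + 3)(t - 3) / [(3)·(-3)]
       = (t^2 - 9) / (-9)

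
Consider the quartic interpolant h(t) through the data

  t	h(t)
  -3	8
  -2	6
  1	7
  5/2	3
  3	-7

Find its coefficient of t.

Build the Lagrange basis polynomials:
L_0(t) = (t + 2)(t - 1)(t - 5/2)(t - 3) / [132] = (1/132)t^4 - (3/88)t^3 + (37/264)t - 5/44
L_1(t) = (t + 3)(t - 1)(t - 5/2)(t - 3) / [-135/2] = -(2/135)t^4 + (7/135)t^3 + (13/135)t^2 - (7/15)t + 1/3
L_2(t) = (t + 3)(t + 2)(t - 5/2)(t - 3) / [36] = (1/36)t^4 - (1/72)t^3 - (7/18)t^2 + (1/8)t + 5/4
L_3(t) = (t + 3)(t + 2)(t - 1)(t - 3) / [-297/16] = -(16/297)t^4 - (16/297)t^3 + (16/27)t^2 + (16/33)t - 32/33
L_4(t) = (t + 3)(t + 2)(t - 1)(t - 5/2) / [30] = (1/30)t^4 + (1/20)t^3 - (3/10)t^2 - (17/60)t + 1/2
h(t) = 8·L_0 + 6·L_1 + 7·L_2 + 3·L_3 + (-7)·L_4
Only the coefficient of t is needed; take it from each L_i and combine:
8·(37/264) + 6·(-7/15) + 7·(1/8) + 3·(16/33) + (-7)·(-17/60) = 1159/440

1159/440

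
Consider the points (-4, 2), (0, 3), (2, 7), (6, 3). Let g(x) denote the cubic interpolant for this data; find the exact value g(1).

245/48

Evaluate each Lagrange basis at x = 1:
L_0(1) = (1)·(-1)·(-5)/[(-4)·(-6)·(-10)] = -1/48
L_1(1) = (5)·(-1)·(-5)/[(4)·(-2)·(-6)] = 25/48
L_2(1) = (5)·(1)·(-5)/[(6)·(2)·(-4)] = 25/48
L_3(1) = (5)·(1)·(-1)/[(10)·(6)·(4)] = -1/48
Sum: 2·(-1/48) + 3·(25/48) + 7·(25/48) + 3·(-1/48) = 245/48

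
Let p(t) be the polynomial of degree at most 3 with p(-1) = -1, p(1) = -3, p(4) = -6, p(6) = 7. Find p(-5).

Evaluate each Lagrange basis at t = -5:
L_0(-5) = (-6)·(-9)·(-11)/[(-2)·(-5)·(-7)] = 297/35
L_1(-5) = (-4)·(-9)·(-11)/[(2)·(-3)·(-5)] = -66/5
L_2(-5) = (-4)·(-6)·(-11)/[(5)·(3)·(-2)] = 44/5
L_3(-5) = (-4)·(-6)·(-9)/[(7)·(5)·(2)] = -108/35
Sum: (-1)·(297/35) + (-3)·(-66/5) + (-6)·(44/5) + 7·(-108/35) = -303/7

-303/7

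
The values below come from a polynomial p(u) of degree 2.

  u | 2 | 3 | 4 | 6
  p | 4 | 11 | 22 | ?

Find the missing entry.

The 3 known values determine p uniquely (degree ≤ 2).
L_0(6) = (3)·(2)/[(-1)·(-2)] = 3
L_1(6) = (4)·(2)/[(1)·(-1)] = -8
L_2(6) = (4)·(3)/[(2)·(1)] = 6
Sum: 4·(3) + 11·(-8) + 22·(6) = 56

56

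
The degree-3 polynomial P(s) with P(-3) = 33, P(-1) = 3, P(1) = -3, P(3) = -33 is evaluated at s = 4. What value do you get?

-72

Using Newton's divided-difference form:
P[-3,-1] = (3 - 33) / (-1 - (-3)) = -15
P[-1,1] = (-3 - 3) / (1 - (-1)) = -3
P[1,3] = (-33 - (-3)) / (3 - 1) = -15
P[-3,-1,1] = (-3 - (-15)) / (1 - (-3)) = 3
P[-1,1,3] = (-15 - (-3)) / (3 - (-1)) = -3
P[-3,-1,1,3] = (-3 - 3) / (3 - (-3)) = -1
P(4) = 33 + (-15)·(7) + 3·(7)·(5) + (-1)·(7)·(5)·(3) = -72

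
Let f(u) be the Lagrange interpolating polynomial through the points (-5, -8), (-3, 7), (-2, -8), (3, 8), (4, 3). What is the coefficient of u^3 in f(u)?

Build the Lagrange basis polynomials:
L_0(u) = (u + 3)(u + 2)(u - 3)(u - 4) / [432] = (1/432)u^4 - (1/216)u^3 - (17/432)u^2 + (1/24)u + 1/6
L_1(u) = (u + 5)(u + 2)(u - 3)(u - 4) / [-84] = -(1/84)u^4 + (9/28)u^2 - (1/6)u - 10/7
L_2(u) = (u + 5)(u + 3)(u - 3)(u - 4) / [90] = (1/90)u^4 + (1/90)u^3 - (29/90)u^2 - (1/10)u + 2
L_3(u) = (u + 5)(u + 3)(u + 2)(u - 4) / [-240] = -(1/240)u^4 - (1/40)u^3 + (3/80)u^2 + (47/120)u + 1/2
L_4(u) = (u + 5)(u + 3)(u + 2)(u - 3) / [378] = (1/378)u^4 + (1/54)u^3 + (1/378)u^2 - (1/6)u - 5/21
f(u) = (-8)·L_0 + 7·L_1 + (-8)·L_2 + 8·L_3 + 3·L_4
Only the coefficient of u^3 is needed; take it from each L_i and combine:
(-8)·(-1/216) + 7·(0) + (-8)·(1/90) + 8·(-1/40) + 3·(1/54) = -53/270

-53/270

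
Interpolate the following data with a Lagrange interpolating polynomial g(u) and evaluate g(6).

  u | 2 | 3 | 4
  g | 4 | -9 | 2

96

L_0(6) = (3)·(2)/[(-1)·(-2)] = 3
L_1(6) = (4)·(2)/[(1)·(-1)] = -8
L_2(6) = (4)·(3)/[(2)·(1)] = 6
Sum: 4·(3) + (-9)·(-8) + 2·(6) = 96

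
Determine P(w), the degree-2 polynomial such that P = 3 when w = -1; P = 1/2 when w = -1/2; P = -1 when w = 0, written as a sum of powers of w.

P(w) = 2w^2 - 2w - 1

Newton's divided differences:
P[-1,-1/2] = (1/2 - 3) / (-1/2 - (-1)) = -5
P[-1/2,0] = (-1 - 1/2) / (0 - (-1/2)) = -3
P[-1,-1/2,0] = (-3 - (-5)) / (0 - (-1)) = 2
P(w) = 3 + (-5)·(w + 1) + 2·(w + 1)(w + 1/2)
Expanding: P(w) = 2w^2 - 2w - 1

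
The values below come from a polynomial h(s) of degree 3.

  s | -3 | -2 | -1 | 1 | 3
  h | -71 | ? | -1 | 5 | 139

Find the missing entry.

-16

The 4 known values determine h uniquely (degree ≤ 3).
L_0(-2) = (-1)·(-3)·(-5)/[(-2)·(-4)·(-6)] = 5/16
L_1(-2) = (1)·(-3)·(-5)/[(2)·(-2)·(-4)] = 15/16
L_2(-2) = (1)·(-1)·(-5)/[(4)·(2)·(-2)] = -5/16
L_3(-2) = (1)·(-1)·(-3)/[(6)·(4)·(2)] = 1/16
Sum: (-71)·(5/16) + (-1)·(15/16) + 5·(-5/16) + 139·(1/16) = -16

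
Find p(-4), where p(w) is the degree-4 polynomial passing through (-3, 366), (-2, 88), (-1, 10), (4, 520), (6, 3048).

L_0(-4) = (-2)·(-3)·(-8)·(-10)/[(-1)·(-2)·(-7)·(-9)] = 80/21
L_1(-4) = (-1)·(-3)·(-8)·(-10)/[(1)·(-1)·(-6)·(-8)] = -5
L_2(-4) = (-1)·(-2)·(-8)·(-10)/[(2)·(1)·(-5)·(-7)] = 16/7
L_3(-4) = (-1)·(-2)·(-3)·(-10)/[(7)·(6)·(5)·(-2)] = -1/7
L_4(-4) = (-1)·(-2)·(-3)·(-8)/[(9)·(8)·(7)·(2)] = 1/21
Sum: 366·(80/21) + 88·(-5) + 10·(16/7) + 520·(-1/7) + 3048·(1/21) = 1048

1048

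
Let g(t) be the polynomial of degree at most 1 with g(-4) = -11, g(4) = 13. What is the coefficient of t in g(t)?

3

The leading coefficient equals the top divided difference g[-4,4].
g[-4,4] = (13 - (-11)) / (4 - (-4)) = 3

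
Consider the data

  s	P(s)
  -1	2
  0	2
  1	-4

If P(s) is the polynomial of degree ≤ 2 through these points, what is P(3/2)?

Evaluate each Lagrange basis at s = 3/2:
L_0(3/2) = (3/2)·(1/2)/[(-1)·(-2)] = 3/8
L_1(3/2) = (5/2)·(1/2)/[(1)·(-1)] = -5/4
L_2(3/2) = (5/2)·(3/2)/[(2)·(1)] = 15/8
Sum: 2·(3/8) + 2·(-5/4) + (-4)·(15/8) = -37/4

-37/4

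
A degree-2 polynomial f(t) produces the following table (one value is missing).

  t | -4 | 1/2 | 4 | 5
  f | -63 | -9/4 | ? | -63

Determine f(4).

The 3 known values determine f uniquely (degree ≤ 2).
L_0(4) = (7/2)·(-1)/[(-9/2)·(-9)] = -7/81
L_1(4) = (8)·(-1)/[(9/2)·(-9/2)] = 32/81
L_2(4) = (8)·(7/2)/[(9)·(9/2)] = 56/81
Sum: (-63)·(-7/81) + (-9/4)·(32/81) + (-63)·(56/81) = -39

-39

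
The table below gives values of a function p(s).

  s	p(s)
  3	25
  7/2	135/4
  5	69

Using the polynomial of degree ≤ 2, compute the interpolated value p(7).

137

Evaluate each Lagrange basis at s = 7:
L_0(7) = (7/2)·(2)/[(-1/2)·(-2)] = 7
L_1(7) = (4)·(2)/[(1/2)·(-3/2)] = -32/3
L_2(7) = (4)·(7/2)/[(2)·(3/2)] = 14/3
Sum: 25·(7) + 135/4·(-32/3) + 69·(14/3) = 137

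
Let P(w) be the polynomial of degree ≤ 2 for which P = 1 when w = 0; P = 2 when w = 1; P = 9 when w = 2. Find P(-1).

6

Evaluate each Lagrange basis at w = -1:
L_0(-1) = (-2)·(-3)/[(-1)·(-2)] = 3
L_1(-1) = (-1)·(-3)/[(1)·(-1)] = -3
L_2(-1) = (-1)·(-2)/[(2)·(1)] = 1
Sum: 1·(3) + 2·(-3) + 9·(1) = 6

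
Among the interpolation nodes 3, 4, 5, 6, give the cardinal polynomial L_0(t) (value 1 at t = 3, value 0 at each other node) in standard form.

L_0(t) = (t - 4)(t - 5)(t - 6) / [(-1)·(-2)·(-3)]
       = (t^3 - 15t^2 + 74t - 120) / (-6)

L_0(t) = -(1/6)t^3 + (5/2)t^2 - (37/3)t + 20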